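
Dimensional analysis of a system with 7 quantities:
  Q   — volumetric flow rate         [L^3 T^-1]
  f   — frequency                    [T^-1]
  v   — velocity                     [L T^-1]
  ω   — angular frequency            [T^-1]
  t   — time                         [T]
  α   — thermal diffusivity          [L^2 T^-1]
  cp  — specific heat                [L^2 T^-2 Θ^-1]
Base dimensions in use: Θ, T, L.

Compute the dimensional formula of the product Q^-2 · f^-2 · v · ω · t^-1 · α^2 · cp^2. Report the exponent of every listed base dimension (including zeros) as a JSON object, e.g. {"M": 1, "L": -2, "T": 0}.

Exponent matrix [Θ,T,L] × [Q,f,v,ω,t,α,cp]:
  Θ: [ 0  0  0  0  0  0 -1]
  T: [-1 -1 -1 -1  1 -1 -2]
  L: [ 3  0  1  0  0  2  2]
  [Θ]: (-2)·0+(-2)·0+(1)·0+(1)·0+(-1)·0+(2)·0+(2)·-1 = -2
  [T]: (-2)·-1+(-2)·-1+(1)·-1+(1)·-1+(-1)·1+(2)·-1+(2)·-2 = -5
  [L]: (-2)·3+(-2)·0+(1)·1+(1)·0+(-1)·0+(2)·2+(2)·2 = 3
⇒ Θ^-2 T^-5 L^3

{"Θ": -2, "T": -5, "L": 3}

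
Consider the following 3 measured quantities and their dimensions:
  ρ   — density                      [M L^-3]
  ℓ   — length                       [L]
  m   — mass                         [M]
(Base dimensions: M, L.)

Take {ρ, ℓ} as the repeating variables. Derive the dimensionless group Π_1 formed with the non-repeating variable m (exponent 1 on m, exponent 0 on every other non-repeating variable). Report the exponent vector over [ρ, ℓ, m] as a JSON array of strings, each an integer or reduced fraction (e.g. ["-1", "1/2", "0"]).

Write exponents as rows M,L / cols ρ,ℓ,m:
  M: [ 1  0  1]
  L: [-3  1  0]
Echelon form has 2 nonzero rows (pivots: ρ,ℓ)
Repeat: ρ,ℓ; free: m
RREF:
  r0: [   1    0    1]
  r1: [   0    1    3]
Fix exponent of m at 1; solve each RREF row for its pivot's exponent:
  r0: exp(ρ) + (1)·1 = 0 ⇒ exp(ρ) = -1
  r1: exp(ℓ) + (3)·1 = 0 ⇒ exp(ℓ) = -3
Π_1 = ρ^-1 · ℓ^-3 · m

["-1", "-3", "1"]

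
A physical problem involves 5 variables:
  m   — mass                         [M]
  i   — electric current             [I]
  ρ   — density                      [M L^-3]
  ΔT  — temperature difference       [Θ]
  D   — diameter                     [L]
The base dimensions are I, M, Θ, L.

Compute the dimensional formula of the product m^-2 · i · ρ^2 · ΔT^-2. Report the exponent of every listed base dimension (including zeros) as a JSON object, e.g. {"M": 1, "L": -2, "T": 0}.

{"I": 1, "M": 0, "Θ": -2, "L": -6}

Write exponents as rows I,M,Θ,L / cols m,i,ρ,ΔT,D:
  I: [ 0  1  0  0  0]
  M: [ 1  0  1  0  0]
  Θ: [ 0  0  0  1  0]
  L: [ 0  0 -3  0  1]
  [I]: (-2)·0+(1)·1+(2)·0+(-2)·0 = 1
  [M]: (-2)·1+(1)·0+(2)·1+(-2)·0 = 0
  [Θ]: (-2)·0+(1)·0+(2)·0+(-2)·1 = -2
  [L]: (-2)·0+(1)·0+(2)·-3+(-2)·0 = -6
⇒ I Θ^-2 L^-6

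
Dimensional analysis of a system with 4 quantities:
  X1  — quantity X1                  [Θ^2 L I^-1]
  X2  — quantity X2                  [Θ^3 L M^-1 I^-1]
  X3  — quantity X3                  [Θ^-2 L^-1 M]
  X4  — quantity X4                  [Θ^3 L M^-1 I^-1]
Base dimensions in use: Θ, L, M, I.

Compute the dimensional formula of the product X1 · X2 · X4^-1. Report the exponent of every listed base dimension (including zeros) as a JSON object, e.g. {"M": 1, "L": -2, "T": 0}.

Exponent matrix [Θ,L,M,I] × [X1,X2,X3,X4]:
  Θ: [ 2  3 -2  3]
  L: [ 1  1 -1  1]
  M: [ 0 -1  1 -1]
  I: [-1 -1  0 -1]
  [Θ]: (1)·2+(1)·3+(-1)·3 = 2
  [L]: (1)·1+(1)·1+(-1)·1 = 1
  [M]: (1)·0+(1)·-1+(-1)·-1 = 0
  [I]: (1)·-1+(1)·-1+(-1)·-1 = -1
⇒ Θ^2 L I^-1

{"Θ": 2, "L": 1, "M": 0, "I": -1}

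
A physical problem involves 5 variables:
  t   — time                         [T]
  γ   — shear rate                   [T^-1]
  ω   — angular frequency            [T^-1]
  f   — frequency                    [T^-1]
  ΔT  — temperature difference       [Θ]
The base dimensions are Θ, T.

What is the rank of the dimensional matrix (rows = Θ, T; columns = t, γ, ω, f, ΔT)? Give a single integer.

2

Exponent matrix [Θ,T] × [t,γ,ω,f,ΔT]:
  Θ: [ 0  0  0  0  1]
  T: [ 1 -1 -1 -1  0]
RREF → pivots at {t,ΔT} ⇒ r = 2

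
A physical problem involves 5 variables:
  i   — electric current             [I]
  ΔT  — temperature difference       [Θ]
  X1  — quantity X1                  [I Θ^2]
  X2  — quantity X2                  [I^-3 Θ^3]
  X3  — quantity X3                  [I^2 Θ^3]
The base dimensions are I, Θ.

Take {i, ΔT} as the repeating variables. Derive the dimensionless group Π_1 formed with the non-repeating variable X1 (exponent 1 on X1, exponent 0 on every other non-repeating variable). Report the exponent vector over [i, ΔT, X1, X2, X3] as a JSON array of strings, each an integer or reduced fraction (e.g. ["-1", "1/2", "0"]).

["-1", "-2", "1", "0", "0"]

Exponent matrix [I,Θ] × [i,ΔT,X1,X2,X3]:
  I: [ 1  0  1 -3  2]
  Θ: [ 0  1  2  3  3]
RREF → pivots at {i,ΔT} ⇒ r = 2
Pivot set = {i,ΔT}, free = {X1,X2,X3}
RREF:
  r0: [   1    0    1   -3    2]
  r1: [   0    1    2    3    3]
Fix exponent of X1 at 1, X2 at 0, X3 at 0; solve each RREF row for its pivot's exponent:
  r0: exp(i) + (1)·1 = 0 ⇒ exp(i) = -1
  r1: exp(ΔT) + (2)·1 = 0 ⇒ exp(ΔT) = -2
Π_1 = i^-1 · ΔT^-2 · X1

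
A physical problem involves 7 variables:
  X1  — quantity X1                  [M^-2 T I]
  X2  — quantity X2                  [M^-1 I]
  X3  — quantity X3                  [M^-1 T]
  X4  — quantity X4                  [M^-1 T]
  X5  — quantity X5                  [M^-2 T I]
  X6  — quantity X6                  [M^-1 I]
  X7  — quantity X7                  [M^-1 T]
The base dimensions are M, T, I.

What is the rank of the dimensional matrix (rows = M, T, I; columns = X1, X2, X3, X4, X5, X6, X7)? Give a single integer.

Write exponents as rows M,T,I / cols X1,X2,X3,X4,X5,X6,X7:
  M: [-2 -1 -1 -1 -2 -1 -1]
  T: [ 1  0  1  1  1  0  1]
  I: [ 1  1  0  0  1  1  0]
Row reduction gives pivot columns X1,X2; rank = 2

2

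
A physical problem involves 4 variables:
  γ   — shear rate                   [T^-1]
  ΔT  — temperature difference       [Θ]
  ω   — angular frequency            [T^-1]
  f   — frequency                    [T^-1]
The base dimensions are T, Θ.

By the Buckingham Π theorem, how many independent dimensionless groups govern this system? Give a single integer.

2

Exponent matrix [T,Θ] × [γ,ΔT,ω,f]:
  T: [-1  0 -1 -1]
  Θ: [ 0  1  0  0]
RREF → pivots at {γ,ΔT} ⇒ r = 2
4 vars − rank 2 = 2 Π groups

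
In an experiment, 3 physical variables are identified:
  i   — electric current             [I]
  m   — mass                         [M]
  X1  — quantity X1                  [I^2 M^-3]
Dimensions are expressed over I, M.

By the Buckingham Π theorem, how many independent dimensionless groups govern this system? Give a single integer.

1

Dimensional matrix (I×M by i×m×X1):
  I: [ 1  0  2]
  M: [ 0  1 -3]
Echelon form has 2 nonzero rows (pivots: i,m)
Π count = n − r = 3 − 2 = 1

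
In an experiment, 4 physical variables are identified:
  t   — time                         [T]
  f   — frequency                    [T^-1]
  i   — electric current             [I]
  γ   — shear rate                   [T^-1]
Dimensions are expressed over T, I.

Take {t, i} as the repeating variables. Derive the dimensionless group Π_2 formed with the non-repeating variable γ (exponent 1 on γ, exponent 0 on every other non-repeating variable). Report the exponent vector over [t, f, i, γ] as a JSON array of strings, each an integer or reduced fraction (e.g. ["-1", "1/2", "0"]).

["1", "0", "0", "1"]

Dimensional matrix (T×I by t×f×i×γ):
  T: [ 1 -1  0 -1]
  I: [ 0  0  1  0]
Row reduction gives pivot columns t,i; rank = 2
Repeat: t,i; free: f,γ
RREF:
  r0: [   1   -1    0   -1]
  r1: [   0    0    1    0]
Fix exponent of γ at 1, f at 0; solve each RREF row for its pivot's exponent:
  r0: exp(t) + (-1)·1 = 0 ⇒ exp(t) = 1
  r1: exp(i) + (0)·1 = 0 ⇒ exp(i) = 0
Π_2 = t · γ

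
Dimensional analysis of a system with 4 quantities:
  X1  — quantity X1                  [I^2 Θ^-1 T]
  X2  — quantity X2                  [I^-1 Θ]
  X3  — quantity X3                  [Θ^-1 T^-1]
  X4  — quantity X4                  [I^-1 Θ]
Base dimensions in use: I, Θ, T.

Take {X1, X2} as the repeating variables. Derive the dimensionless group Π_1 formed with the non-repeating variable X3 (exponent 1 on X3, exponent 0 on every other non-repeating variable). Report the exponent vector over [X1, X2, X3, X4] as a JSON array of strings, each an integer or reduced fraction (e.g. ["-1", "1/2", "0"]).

Exponent matrix [I,Θ,T] × [X1,X2,X3,X4]:
  I: [ 2 -1  0 -1]
  Θ: [-1  1 -1  1]
  T: [ 1  0 -1  0]
RREF → pivots at {X1,X2} ⇒ r = 2
Repeat: X1,X2; free: X3,X4
RREF:
  r0: [   1    0   -1    0]
  r1: [   0    1   -2    1]
  r2: [   0    0    0    0]
Fix exponent of X3 at 1, X4 at 0; solve each RREF row for its pivot's exponent:
  r0: exp(X1) + (-1)·1 = 0 ⇒ exp(X1) = 1
  r1: exp(X2) + (-2)·1 = 0 ⇒ exp(X2) = 2
Π_1 = X1 · X2^2 · X3

["1", "2", "1", "0"]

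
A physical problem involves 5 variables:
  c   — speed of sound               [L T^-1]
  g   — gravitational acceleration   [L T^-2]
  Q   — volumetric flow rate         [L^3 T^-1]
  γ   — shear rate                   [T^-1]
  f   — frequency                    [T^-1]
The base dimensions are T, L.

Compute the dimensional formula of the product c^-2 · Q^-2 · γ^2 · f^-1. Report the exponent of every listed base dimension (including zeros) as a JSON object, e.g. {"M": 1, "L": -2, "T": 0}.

Dimensional matrix (T×L by c×g×Q×γ×f):
  T: [-1 -2 -1 -1 -1]
  L: [ 1  1  3  0  0]
  [T]: (-2)·-1+(-2)·-1+(2)·-1+(-1)·-1 = 3
  [L]: (-2)·1+(-2)·3+(2)·0+(-1)·0 = -8
⇒ T^3 L^-8

{"T": 3, "L": -8}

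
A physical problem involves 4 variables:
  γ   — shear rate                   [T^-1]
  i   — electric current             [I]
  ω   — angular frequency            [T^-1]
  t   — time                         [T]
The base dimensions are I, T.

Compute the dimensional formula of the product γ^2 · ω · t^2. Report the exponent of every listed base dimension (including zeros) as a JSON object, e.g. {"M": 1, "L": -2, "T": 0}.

Dimensional matrix (I×T by γ×i×ω×t):
  I: [ 0  1  0  0]
  T: [-1  0 -1  1]
  [I]: (2)·0+(1)·0+(2)·0 = 0
  [T]: (2)·-1+(1)·-1+(2)·1 = -1
⇒ T^-1

{"I": 0, "T": -1}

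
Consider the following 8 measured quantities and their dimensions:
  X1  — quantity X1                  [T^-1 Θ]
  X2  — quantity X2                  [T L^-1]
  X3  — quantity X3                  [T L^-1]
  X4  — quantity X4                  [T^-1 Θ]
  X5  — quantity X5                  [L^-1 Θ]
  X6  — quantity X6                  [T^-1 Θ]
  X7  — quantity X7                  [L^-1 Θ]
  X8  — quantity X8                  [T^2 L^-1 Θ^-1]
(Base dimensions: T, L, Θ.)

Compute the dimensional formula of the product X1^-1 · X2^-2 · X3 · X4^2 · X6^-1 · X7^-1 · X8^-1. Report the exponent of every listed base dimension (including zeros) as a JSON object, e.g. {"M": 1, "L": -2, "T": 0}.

{"T": -3, "L": 3, "Θ": 0}

Dimensional matrix (T×L×Θ by X1×X2×X3×X4×X5×X6×X7×X8):
  T: [-1  1  1 -1  0 -1  0  2]
  L: [ 0 -1 -1  0 -1  0 -1 -1]
  Θ: [ 1  0  0  1  1  1  1 -1]
  [T]: (-1)·-1+(-2)·1+(1)·1+(2)·-1+(-1)·-1+(-1)·0+(-1)·2 = -3
  [L]: (-1)·0+(-2)·-1+(1)·-1+(2)·0+(-1)·0+(-1)·-1+(-1)·-1 = 3
  [Θ]: (-1)·1+(-2)·0+(1)·0+(2)·1+(-1)·1+(-1)·1+(-1)·-1 = 0
⇒ T^-3 L^3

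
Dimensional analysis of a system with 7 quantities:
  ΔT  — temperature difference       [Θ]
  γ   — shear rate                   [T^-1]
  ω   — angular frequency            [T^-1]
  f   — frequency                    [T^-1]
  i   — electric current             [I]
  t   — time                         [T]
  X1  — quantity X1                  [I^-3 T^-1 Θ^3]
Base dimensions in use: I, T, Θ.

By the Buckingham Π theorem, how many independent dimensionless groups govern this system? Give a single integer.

4

Dimensional matrix (I×T×Θ by ΔT×γ×ω×f×i×t×X1):
  I: [ 0  0  0  0  1  0 -3]
  T: [ 0 -1 -1 -1  0  1 -1]
  Θ: [ 1  0  0  0  0  0  3]
Echelon form has 3 nonzero rows (pivots: ΔT,γ,i)
7 vars − rank 3 = 4 Π groups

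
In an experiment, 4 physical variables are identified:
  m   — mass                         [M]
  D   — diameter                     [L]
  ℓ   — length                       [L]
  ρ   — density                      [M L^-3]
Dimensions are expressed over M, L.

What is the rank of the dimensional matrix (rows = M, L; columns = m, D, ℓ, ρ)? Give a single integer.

Dimensional matrix (M×L by m×D×ℓ×ρ):
  M: [ 1  0  0  1]
  L: [ 0  1  1 -3]
Row reduction gives pivot columns m,D; rank = 2

2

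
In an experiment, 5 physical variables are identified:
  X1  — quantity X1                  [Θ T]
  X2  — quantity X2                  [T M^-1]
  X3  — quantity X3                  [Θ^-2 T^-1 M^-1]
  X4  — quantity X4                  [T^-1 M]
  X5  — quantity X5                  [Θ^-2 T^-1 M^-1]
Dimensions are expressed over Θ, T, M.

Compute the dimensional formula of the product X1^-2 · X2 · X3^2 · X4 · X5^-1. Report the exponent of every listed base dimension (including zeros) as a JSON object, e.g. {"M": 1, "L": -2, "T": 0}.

{"Θ": -4, "T": -3, "M": -1}

Dimensional matrix (Θ×T×M by X1×X2×X3×X4×X5):
  Θ: [ 1  0 -2  0 -2]
  T: [ 1  1 -1 -1 -1]
  M: [ 0 -1 -1  1 -1]
  [Θ]: (-2)·1+(1)·0+(2)·-2+(1)·0+(-1)·-2 = -4
  [T]: (-2)·1+(1)·1+(2)·-1+(1)·-1+(-1)·-1 = -3
  [M]: (-2)·0+(1)·-1+(2)·-1+(1)·1+(-1)·-1 = -1
⇒ Θ^-4 T^-3 M^-1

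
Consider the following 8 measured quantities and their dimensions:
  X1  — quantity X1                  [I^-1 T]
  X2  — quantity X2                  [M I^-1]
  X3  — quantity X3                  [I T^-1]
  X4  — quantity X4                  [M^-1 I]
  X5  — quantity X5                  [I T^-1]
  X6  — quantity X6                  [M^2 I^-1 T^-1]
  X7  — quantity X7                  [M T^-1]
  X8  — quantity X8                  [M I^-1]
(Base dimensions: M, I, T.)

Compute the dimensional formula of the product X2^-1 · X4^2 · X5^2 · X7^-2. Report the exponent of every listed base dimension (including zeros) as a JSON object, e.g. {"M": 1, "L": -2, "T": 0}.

{"M": -5, "I": 5, "T": 0}

Dimensional matrix (M×I×T by X1×X2×X3×X4×X5×X6×X7×X8):
  M: [ 0  1  0 -1  0  2  1  1]
  I: [-1 -1  1  1  1 -1  0 -1]
  T: [ 1  0 -1  0 -1 -1 -1  0]
  [M]: (-1)·1+(2)·-1+(2)·0+(-2)·1 = -5
  [I]: (-1)·-1+(2)·1+(2)·1+(-2)·0 = 5
  [T]: (-1)·0+(2)·0+(2)·-1+(-2)·-1 = 0
⇒ M^-5 I^5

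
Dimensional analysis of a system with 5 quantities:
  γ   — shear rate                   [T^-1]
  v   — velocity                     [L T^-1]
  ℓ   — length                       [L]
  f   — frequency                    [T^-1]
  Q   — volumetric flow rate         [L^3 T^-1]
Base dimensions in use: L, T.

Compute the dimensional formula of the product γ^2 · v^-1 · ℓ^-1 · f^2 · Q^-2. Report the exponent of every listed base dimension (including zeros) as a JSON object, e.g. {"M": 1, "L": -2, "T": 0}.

{"L": -8, "T": -1}

Write exponents as rows L,T / cols γ,v,ℓ,f,Q:
  L: [ 0  1  1  0  3]
  T: [-1 -1  0 -1 -1]
  [L]: (2)·0+(-1)·1+(-1)·1+(2)·0+(-2)·3 = -8
  [T]: (2)·-1+(-1)·-1+(-1)·0+(2)·-1+(-2)·-1 = -1
⇒ L^-8 T^-1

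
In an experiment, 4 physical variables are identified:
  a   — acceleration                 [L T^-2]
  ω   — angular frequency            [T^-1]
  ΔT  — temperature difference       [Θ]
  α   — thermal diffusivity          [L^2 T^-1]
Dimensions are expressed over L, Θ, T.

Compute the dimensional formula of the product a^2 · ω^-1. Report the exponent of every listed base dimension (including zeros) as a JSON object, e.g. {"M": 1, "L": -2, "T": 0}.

Exponent matrix [L,Θ,T] × [a,ω,ΔT,α]:
  L: [ 1  0  0  2]
  Θ: [ 0  0  1  0]
  T: [-2 -1  0 -1]
  [L]: (2)·1+(-1)·0 = 2
  [Θ]: (2)·0+(-1)·0 = 0
  [T]: (2)·-2+(-1)·-1 = -3
⇒ L^2 T^-3

{"L": 2, "Θ": 0, "T": -3}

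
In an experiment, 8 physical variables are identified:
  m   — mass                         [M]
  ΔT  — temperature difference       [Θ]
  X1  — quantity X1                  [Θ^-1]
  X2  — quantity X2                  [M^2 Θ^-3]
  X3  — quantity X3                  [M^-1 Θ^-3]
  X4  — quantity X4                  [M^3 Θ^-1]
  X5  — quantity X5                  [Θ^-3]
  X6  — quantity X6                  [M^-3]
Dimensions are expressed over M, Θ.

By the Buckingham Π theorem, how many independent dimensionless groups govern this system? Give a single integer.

6

Exponent matrix [M,Θ] × [m,ΔT,X1,X2,X3,X4,X5,X6]:
  M: [ 1  0  0  2 -1  3  0 -3]
  Θ: [ 0  1 -1 -3 -3 -1 -3  0]
Echelon form has 2 nonzero rows (pivots: m,ΔT)
Π count = n − r = 8 − 2 = 6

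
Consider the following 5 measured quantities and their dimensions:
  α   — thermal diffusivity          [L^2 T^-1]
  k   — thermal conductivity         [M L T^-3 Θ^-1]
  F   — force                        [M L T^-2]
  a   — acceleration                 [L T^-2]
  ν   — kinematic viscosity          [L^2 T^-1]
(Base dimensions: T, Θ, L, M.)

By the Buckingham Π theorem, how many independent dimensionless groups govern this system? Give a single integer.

1

Write exponents as rows T,Θ,L,M / cols α,k,F,a,ν:
  T: [-1 -3 -2 -2 -1]
  Θ: [ 0 -1  0  0  0]
  L: [ 2  1  1  1  2]
  M: [ 0  1  1  0  0]
RREF → pivots at {α,k,F,a} ⇒ r = 4
5 vars − rank 4 = 1 Π group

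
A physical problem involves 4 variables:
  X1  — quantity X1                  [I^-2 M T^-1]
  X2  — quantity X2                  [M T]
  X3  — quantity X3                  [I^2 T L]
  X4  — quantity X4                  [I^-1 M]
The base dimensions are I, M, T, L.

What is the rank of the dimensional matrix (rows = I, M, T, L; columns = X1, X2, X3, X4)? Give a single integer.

3

Write exponents as rows I,M,T,L / cols X1,X2,X3,X4:
  I: [-2  0  2 -1]
  M: [ 1  1  0  1]
  T: [-1  1  1  0]
  L: [ 0  0  1  0]
Row reduction gives pivot columns X1,X2,X3; rank = 3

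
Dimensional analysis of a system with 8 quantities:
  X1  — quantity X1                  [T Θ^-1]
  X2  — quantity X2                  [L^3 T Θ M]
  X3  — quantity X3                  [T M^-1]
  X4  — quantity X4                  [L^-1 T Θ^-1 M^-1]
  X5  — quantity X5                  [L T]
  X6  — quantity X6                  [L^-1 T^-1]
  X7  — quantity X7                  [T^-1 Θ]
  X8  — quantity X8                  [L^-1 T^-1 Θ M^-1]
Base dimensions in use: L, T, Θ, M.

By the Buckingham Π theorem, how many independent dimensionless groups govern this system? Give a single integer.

Write exponents as rows L,T,Θ,M / cols X1,X2,X3,X4,X5,X6,X7,X8:
  L: [ 0  3  0 -1  1 -1  0 -1]
  T: [ 1  1  1  1  1 -1 -1 -1]
  Θ: [-1  1  0 -1  0  0  1  1]
  M: [ 0  1 -1 -1  0  0  0 -1]
Row reduction gives pivot columns X1,X2,X3; rank = 3
8 vars − rank 3 = 5 Π groups

5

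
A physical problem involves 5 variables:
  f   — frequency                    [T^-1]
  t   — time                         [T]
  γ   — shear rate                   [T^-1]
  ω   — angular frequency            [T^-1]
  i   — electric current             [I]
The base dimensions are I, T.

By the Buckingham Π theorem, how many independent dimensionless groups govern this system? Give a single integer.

Write exponents as rows I,T / cols f,t,γ,ω,i:
  I: [ 0  0  0  0  1]
  T: [-1  1 -1 -1  0]
RREF → pivots at {f,i} ⇒ r = 2
Π count = n − r = 5 − 2 = 3

3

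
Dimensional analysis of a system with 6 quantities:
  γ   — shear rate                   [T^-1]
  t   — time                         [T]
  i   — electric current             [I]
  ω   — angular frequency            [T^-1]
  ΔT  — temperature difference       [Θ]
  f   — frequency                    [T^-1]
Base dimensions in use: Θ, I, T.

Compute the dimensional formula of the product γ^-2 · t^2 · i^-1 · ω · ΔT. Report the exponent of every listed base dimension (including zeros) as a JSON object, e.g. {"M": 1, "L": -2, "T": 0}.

{"Θ": 1, "I": -1, "T": 3}

Write exponents as rows Θ,I,T / cols γ,t,i,ω,ΔT,f:
  Θ: [ 0  0  0  0  1  0]
  I: [ 0  0  1  0  0  0]
  T: [-1  1  0 -1  0 -1]
  [Θ]: (-2)·0+(2)·0+(-1)·0+(1)·0+(1)·1 = 1
  [I]: (-2)·0+(2)·0+(-1)·1+(1)·0+(1)·0 = -1
  [T]: (-2)·-1+(2)·1+(-1)·0+(1)·-1+(1)·0 = 3
⇒ Θ I^-1 T^3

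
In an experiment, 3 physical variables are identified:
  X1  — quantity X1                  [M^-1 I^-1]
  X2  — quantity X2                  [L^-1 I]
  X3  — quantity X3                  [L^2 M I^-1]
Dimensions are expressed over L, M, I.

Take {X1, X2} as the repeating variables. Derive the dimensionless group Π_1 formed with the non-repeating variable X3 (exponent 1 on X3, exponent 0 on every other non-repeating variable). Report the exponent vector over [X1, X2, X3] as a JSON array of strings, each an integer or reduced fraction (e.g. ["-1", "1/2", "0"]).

Exponent matrix [L,M,I] × [X1,X2,X3]:
  L: [ 0 -1  2]
  M: [-1  0  1]
  I: [-1  1 -1]
Row reduction gives pivot columns X1,X2; rank = 2
Repeat: X1,X2; free: X3
RREF:
  r0: [   1    0   -1]
  r1: [   0    1   -2]
  r2: [   0    0    0]
Fix exponent of X3 at 1; solve each RREF row for its pivot's exponent:
  r0: exp(X1) + (-1)·1 = 0 ⇒ exp(X1) = 1
  r1: exp(X2) + (-2)·1 = 0 ⇒ exp(X2) = 2
Π_1 = X1 · X2^2 · X3

["1", "2", "1"]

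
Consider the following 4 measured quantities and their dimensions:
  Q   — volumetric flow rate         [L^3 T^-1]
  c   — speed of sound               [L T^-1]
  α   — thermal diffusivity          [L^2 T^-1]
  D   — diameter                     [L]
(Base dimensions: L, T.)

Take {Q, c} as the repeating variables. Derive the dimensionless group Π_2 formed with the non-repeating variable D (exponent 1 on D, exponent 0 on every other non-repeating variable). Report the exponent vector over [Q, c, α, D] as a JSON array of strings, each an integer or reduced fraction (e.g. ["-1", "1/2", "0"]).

["-1/2", "1/2", "0", "1"]

Exponent matrix [L,T] × [Q,c,α,D]:
  L: [ 3  1  2  1]
  T: [-1 -1 -1  0]
RREF → pivots at {Q,c} ⇒ r = 2
Pivot set = {Q,c}, free = {α,D}
RREF:
  r0: [   1    0  1/2  1/2]
  r1: [   0    1  1/2 -1/2]
Fix exponent of D at 1, α at 0; solve each RREF row for its pivot's exponent:
  r0: exp(Q) + (1/2)·1 = 0 ⇒ exp(Q) = -1/2
  r1: exp(c) + (-1/2)·1 = 0 ⇒ exp(c) = 1/2
Π_2 = Q^(-1/2) · c^(1/2) · D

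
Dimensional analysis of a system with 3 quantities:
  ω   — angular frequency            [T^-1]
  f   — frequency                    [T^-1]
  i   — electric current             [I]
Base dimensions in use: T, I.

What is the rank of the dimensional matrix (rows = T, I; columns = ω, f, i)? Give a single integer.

Write exponents as rows T,I / cols ω,f,i:
  T: [-1 -1  0]
  I: [ 0  0  1]
Row reduction gives pivot columns ω,i; rank = 2

2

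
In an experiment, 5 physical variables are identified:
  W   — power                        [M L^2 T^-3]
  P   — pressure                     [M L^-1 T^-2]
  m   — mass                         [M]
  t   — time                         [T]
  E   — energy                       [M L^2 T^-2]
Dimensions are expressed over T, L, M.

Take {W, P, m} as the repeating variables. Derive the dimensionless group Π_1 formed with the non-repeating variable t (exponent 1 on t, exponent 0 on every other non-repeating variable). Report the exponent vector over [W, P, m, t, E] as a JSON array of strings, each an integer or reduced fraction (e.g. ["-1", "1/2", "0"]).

Dimensional matrix (T×L×M by W×P×m×t×E):
  T: [-3 -2  0  1 -2]
  L: [ 2 -1  0  0  2]
  M: [ 1  1  1  0  1]
Row reduction gives pivot columns W,P,m; rank = 3
Repeat: W,P,m; free: t,E
RREF:
  r0: [   1    0    0 -1/7  6/7]
  r1: [   0    1    0 -2/7 -2/7]
  r2: [   0    0    1  3/7  3/7]
Fix exponent of t at 1, E at 0; solve each RREF row for its pivot's exponent:
  r0: exp(W) + (-1/7)·1 = 0 ⇒ exp(W) = 1/7
  r1: exp(P) + (-2/7)·1 = 0 ⇒ exp(P) = 2/7
  r2: exp(m) + (3/7)·1 = 0 ⇒ exp(m) = -3/7
Π_1 = W^(1/7) · P^(2/7) · m^(-3/7) · t

["1/7", "2/7", "-3/7", "1", "0"]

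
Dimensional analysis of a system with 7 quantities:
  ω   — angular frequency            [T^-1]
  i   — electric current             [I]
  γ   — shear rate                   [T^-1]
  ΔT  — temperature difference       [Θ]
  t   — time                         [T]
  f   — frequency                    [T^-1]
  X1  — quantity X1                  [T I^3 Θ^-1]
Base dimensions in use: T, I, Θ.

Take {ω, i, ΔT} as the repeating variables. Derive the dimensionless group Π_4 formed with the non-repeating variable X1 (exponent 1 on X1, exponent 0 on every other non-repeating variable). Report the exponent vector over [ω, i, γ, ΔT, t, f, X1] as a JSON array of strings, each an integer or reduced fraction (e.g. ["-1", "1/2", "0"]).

["1", "-3", "0", "1", "0", "0", "1"]

Write exponents as rows T,I,Θ / cols ω,i,γ,ΔT,t,f,X1:
  T: [-1  0 -1  0  1 -1  1]
  I: [ 0  1  0  0  0  0  3]
  Θ: [ 0  0  0  1  0  0 -1]
Row reduction gives pivot columns ω,i,ΔT; rank = 3
Repeat: ω,i,ΔT; free: γ,t,f,X1
RREF:
  r0: [   1    0    1    0   -1    1   -1]
  r1: [   0    1    0    0    0    0    3]
  r2: [   0    0    0    1    0    0   -1]
Fix exponent of X1 at 1, γ at 0, t at 0, f at 0; solve each RREF row for its pivot's exponent:
  r0: exp(ω) + (-1)·1 = 0 ⇒ exp(ω) = 1
  r1: exp(i) + (3)·1 = 0 ⇒ exp(i) = -3
  r2: exp(ΔT) + (-1)·1 = 0 ⇒ exp(ΔT) = 1
Π_4 = ω · i^-3 · ΔT · X1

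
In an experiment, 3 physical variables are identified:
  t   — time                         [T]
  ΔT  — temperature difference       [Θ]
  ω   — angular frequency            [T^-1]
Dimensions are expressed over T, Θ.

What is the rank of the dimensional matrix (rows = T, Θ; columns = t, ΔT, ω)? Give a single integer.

Dimensional matrix (T×Θ by t×ΔT×ω):
  T: [ 1  0 -1]
  Θ: [ 0  1  0]
Row reduction gives pivot columns t,ΔT; rank = 2

2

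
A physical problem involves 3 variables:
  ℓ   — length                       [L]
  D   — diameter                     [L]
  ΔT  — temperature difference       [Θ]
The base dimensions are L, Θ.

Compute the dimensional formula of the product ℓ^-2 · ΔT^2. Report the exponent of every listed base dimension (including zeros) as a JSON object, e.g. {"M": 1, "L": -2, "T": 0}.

Exponent matrix [L,Θ] × [ℓ,D,ΔT]:
  L: [ 1  1  0]
  Θ: [ 0  0  1]
  [L]: (-2)·1+(2)·0 = -2
  [Θ]: (-2)·0+(2)·1 = 2
⇒ L^-2 Θ^2

{"L": -2, "Θ": 2}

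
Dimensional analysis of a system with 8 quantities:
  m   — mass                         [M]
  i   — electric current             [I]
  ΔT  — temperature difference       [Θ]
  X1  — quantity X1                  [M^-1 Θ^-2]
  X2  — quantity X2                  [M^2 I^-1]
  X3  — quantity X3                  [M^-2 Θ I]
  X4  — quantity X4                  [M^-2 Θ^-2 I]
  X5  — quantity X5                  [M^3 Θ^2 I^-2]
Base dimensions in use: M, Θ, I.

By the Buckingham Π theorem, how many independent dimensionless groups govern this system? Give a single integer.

Exponent matrix [M,Θ,I] × [m,i,ΔT,X1,X2,X3,X4,X5]:
  M: [ 1  0  0 -1  2 -2 -2  3]
  Θ: [ 0  0  1 -2  0  1 -2  2]
  I: [ 0  1  0  0 -1  1  1 -2]
RREF → pivots at {m,i,ΔT} ⇒ r = 3
8 vars − rank 3 = 5 Π groups

5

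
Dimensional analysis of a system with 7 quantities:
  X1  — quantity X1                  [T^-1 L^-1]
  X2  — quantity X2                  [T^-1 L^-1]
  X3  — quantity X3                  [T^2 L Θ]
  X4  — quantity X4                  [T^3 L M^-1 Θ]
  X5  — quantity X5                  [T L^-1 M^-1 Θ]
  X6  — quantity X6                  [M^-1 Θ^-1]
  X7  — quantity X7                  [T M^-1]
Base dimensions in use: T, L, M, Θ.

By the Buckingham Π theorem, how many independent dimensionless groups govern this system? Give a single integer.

Write exponents as rows T,L,M,Θ / cols X1,X2,X3,X4,X5,X6,X7:
  T: [-1 -1  2  3  1  0  1]
  L: [-1 -1  1  1 -1  0  0]
  M: [ 0  0  0 -1 -1 -1 -1]
  Θ: [ 0  0  1  1  1 -1  0]
Row reduction gives pivot columns X1,X3,X4; rank = 3
Π count = n − r = 7 − 3 = 4

4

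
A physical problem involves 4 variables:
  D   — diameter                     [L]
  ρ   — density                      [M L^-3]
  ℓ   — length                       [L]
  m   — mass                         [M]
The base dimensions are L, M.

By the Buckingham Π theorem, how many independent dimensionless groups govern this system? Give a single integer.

2

Exponent matrix [L,M] × [D,ρ,ℓ,m]:
  L: [ 1 -3  1  0]
  M: [ 0  1  0  1]
Row reduction gives pivot columns D,ρ; rank = 2
4 vars − rank 2 = 2 Π groups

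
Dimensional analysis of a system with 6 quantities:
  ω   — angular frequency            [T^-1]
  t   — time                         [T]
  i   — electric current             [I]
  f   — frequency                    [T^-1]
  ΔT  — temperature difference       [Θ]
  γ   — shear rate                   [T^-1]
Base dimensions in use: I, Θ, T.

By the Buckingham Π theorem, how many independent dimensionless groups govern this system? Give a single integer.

3

Write exponents as rows I,Θ,T / cols ω,t,i,f,ΔT,γ:
  I: [ 0  0  1  0  0  0]
  Θ: [ 0  0  0  0  1  0]
  T: [-1  1  0 -1  0 -1]
Row reduction gives pivot columns ω,i,ΔT; rank = 3
Π count = n − r = 6 − 3 = 3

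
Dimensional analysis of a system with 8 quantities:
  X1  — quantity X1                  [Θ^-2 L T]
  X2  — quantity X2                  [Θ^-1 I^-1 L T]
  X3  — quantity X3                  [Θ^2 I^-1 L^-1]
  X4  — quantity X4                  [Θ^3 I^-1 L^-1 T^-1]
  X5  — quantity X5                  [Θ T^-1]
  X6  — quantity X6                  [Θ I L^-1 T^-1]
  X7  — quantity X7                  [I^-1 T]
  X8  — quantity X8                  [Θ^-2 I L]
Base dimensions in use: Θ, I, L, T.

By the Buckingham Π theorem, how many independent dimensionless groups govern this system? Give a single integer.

Write exponents as rows Θ,I,L,T / cols X1,X2,X3,X4,X5,X6,X7,X8:
  Θ: [-2 -1  2  3  1  1  0 -2]
  I: [ 0 -1 -1 -1  0  1 -1  1]
  L: [ 1  1 -1 -1  0 -1  0  1]
  T: [ 1  1  0 -1 -1 -1  1  0]
Row reduction gives pivot columns X1,X2,X3; rank = 3
Π count = n − r = 8 − 3 = 5

5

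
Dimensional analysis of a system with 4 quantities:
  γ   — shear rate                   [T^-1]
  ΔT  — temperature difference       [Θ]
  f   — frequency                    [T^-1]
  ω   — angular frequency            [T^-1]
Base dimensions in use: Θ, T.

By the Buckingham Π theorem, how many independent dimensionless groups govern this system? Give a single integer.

2

Write exponents as rows Θ,T / cols γ,ΔT,f,ω:
  Θ: [ 0  1  0  0]
  T: [-1  0 -1 -1]
RREF → pivots at {γ,ΔT} ⇒ r = 2
n=4, r=2 ⇒ 2 dimensionless groups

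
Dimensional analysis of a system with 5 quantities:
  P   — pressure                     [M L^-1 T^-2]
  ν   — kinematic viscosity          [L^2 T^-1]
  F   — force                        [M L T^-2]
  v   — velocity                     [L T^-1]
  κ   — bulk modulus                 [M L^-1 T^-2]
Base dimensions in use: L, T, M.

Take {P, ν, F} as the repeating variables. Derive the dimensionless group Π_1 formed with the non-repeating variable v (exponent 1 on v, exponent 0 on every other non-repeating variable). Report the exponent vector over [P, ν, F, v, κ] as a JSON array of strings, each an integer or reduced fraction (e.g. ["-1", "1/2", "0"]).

Exponent matrix [L,T,M] × [P,ν,F,v,κ]:
  L: [-1  2  1  1 -1]
  T: [-2 -1 -2 -1 -2]
  M: [ 1  0  1  0  1]
Row reduction gives pivot columns P,ν,F; rank = 3
Pivot set = {P,ν,F}, free = {v,κ}
RREF:
  r0: [   1    0    0  1/2    1]
  r1: [   0    1    0    1    0]
  r2: [   0    0    1 -1/2    0]
Fix exponent of v at 1, κ at 0; solve each RREF row for its pivot's exponent:
  r0: exp(P) + (1/2)·1 = 0 ⇒ exp(P) = -1/2
  r1: exp(ν) + (1)·1 = 0 ⇒ exp(ν) = -1
  r2: exp(F) + (-1/2)·1 = 0 ⇒ exp(F) = 1/2
Π_1 = P^(-1/2) · ν^-1 · F^(1/2) · v

["-1/2", "-1", "1/2", "1", "0"]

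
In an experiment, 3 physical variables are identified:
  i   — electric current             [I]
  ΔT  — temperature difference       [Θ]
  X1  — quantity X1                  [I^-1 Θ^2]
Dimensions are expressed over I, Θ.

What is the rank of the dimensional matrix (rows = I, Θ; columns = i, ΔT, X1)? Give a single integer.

Dimensional matrix (I×Θ by i×ΔT×X1):
  I: [ 1  0 -1]
  Θ: [ 0  1  2]
RREF → pivots at {i,ΔT} ⇒ r = 2

2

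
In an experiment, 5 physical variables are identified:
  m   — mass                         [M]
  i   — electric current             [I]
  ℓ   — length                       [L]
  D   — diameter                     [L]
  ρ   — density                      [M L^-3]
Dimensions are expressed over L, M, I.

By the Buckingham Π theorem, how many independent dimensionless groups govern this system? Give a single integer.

2

Dimensional matrix (L×M×I by m×i×ℓ×D×ρ):
  L: [ 0  0  1  1 -3]
  M: [ 1  0  0  0  1]
  I: [ 0  1  0  0  0]
Row reduction gives pivot columns m,i,ℓ; rank = 3
Π count = n − r = 5 − 3 = 2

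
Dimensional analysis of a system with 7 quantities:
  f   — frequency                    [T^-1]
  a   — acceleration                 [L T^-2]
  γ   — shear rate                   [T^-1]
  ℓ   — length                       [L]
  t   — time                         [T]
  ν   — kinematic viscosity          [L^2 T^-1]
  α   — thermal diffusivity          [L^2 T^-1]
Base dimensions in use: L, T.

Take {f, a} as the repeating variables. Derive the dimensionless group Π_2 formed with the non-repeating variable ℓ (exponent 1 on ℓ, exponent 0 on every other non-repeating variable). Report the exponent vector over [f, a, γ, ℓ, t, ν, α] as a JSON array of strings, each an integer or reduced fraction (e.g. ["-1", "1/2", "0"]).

Dimensional matrix (L×T by f×a×γ×ℓ×t×ν×α):
  L: [ 0  1  0  1  0  2  2]
  T: [-1 -2 -1  0  1 -1 -1]
Row reduction gives pivot columns f,a; rank = 2
Repeat: f,a; free: γ,ℓ,t,ν,α
RREF:
  r0: [   1    0    1   -2   -1   -3   -3]
  r1: [   0    1    0    1    0    2    2]
Fix exponent of ℓ at 1, γ at 0, t at 0, ν at 0, α at 0; solve each RREF row for its pivot's exponent:
  r0: exp(f) + (-2)·1 = 0 ⇒ exp(f) = 2
  r1: exp(a) + (1)·1 = 0 ⇒ exp(a) = -1
Π_2 = f^2 · a^-1 · ℓ

["2", "-1", "0", "1", "0", "0", "0"]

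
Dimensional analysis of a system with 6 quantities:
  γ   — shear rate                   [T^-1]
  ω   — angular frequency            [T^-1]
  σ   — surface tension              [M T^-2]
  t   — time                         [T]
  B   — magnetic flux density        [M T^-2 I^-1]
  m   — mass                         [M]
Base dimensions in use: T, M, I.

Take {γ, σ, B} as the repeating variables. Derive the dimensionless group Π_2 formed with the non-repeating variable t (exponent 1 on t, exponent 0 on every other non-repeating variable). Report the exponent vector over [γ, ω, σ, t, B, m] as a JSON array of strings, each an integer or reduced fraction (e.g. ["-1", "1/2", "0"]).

["1", "0", "0", "1", "0", "0"]

Exponent matrix [T,M,I] × [γ,ω,σ,t,B,m]:
  T: [-1 -1 -2  1 -2  0]
  M: [ 0  0  1  0  1  1]
  I: [ 0  0  0  0 -1  0]
Echelon form has 3 nonzero rows (pivots: γ,σ,B)
Pivot set = {γ,σ,B}, free = {ω,t,m}
RREF:
  r0: [   1    1    0   -1    0   -2]
  r1: [   0    0    1    0    0    1]
  r2: [   0    0    0    0    1    0]
Fix exponent of t at 1, ω at 0, m at 0; solve each RREF row for its pivot's exponent:
  r0: exp(γ) + (-1)·1 = 0 ⇒ exp(γ) = 1
  r1: exp(σ) + (0)·1 = 0 ⇒ exp(σ) = 0
  r2: exp(B) + (0)·1 = 0 ⇒ exp(B) = 0
Π_2 = γ · t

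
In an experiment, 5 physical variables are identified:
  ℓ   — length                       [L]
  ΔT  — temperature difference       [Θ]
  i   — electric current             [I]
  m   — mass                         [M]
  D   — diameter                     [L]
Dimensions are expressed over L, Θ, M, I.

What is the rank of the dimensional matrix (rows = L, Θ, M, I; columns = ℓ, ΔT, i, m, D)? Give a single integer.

4

Exponent matrix [L,Θ,M,I] × [ℓ,ΔT,i,m,D]:
  L: [ 1  0  0  0  1]
  Θ: [ 0  1  0  0  0]
  M: [ 0  0  0  1  0]
  I: [ 0  0  1  0  0]
Echelon form has 4 nonzero rows (pivots: ℓ,ΔT,i,m)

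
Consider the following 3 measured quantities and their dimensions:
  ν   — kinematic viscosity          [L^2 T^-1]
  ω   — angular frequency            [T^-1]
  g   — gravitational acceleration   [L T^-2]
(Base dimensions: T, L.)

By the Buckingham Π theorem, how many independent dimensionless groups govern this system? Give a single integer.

1

Write exponents as rows T,L / cols ν,ω,g:
  T: [-1 -1 -2]
  L: [ 2  0  1]
RREF → pivots at {ν,ω} ⇒ r = 2
Π count = n − r = 3 − 2 = 1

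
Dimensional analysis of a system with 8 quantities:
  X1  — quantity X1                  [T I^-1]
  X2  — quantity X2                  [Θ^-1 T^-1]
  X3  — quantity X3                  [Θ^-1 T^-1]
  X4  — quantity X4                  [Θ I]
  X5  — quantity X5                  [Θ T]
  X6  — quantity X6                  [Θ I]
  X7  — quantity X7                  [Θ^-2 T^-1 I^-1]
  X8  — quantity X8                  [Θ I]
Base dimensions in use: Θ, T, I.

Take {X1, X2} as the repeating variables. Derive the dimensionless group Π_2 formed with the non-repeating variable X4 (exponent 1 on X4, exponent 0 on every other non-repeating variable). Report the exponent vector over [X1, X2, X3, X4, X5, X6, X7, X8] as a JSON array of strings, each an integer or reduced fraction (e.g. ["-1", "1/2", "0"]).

Dimensional matrix (Θ×T×I by X1×X2×X3×X4×X5×X6×X7×X8):
  Θ: [ 0 -1 -1  1  1  1 -2  1]
  T: [ 1 -1 -1  0  1  0 -1  0]
  I: [-1  0  0  1  0  1 -1  1]
RREF → pivots at {X1,X2} ⇒ r = 2
Repeat: X1,X2; free: X3,X4,X5,X6,X7,X8
RREF:
  r0: [   1    0    0   -1    0   -1    1   -1]
  r1: [   0    1    1   -1   -1   -1    2   -1]
  r2: [   0    0    0    0    0    0    0    0]
Fix exponent of X4 at 1, X3 at 0, X5 at 0, X6 at 0, X7 at 0, X8 at 0; solve each RREF row for its pivot's exponent:
  r0: exp(X1) + (-1)·1 = 0 ⇒ exp(X1) = 1
  r1: exp(X2) + (-1)·1 = 0 ⇒ exp(X2) = 1
Π_2 = X1 · X2 · X4

["1", "1", "0", "1", "0", "0", "0", "0"]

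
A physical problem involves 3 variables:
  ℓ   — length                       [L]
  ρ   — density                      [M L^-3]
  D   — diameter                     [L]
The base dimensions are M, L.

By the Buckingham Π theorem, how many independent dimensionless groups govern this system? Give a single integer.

1

Write exponents as rows M,L / cols ℓ,ρ,D:
  M: [ 0  1  0]
  L: [ 1 -3  1]
RREF → pivots at {ℓ,ρ} ⇒ r = 2
n=3, r=2 ⇒ 1 dimensionless group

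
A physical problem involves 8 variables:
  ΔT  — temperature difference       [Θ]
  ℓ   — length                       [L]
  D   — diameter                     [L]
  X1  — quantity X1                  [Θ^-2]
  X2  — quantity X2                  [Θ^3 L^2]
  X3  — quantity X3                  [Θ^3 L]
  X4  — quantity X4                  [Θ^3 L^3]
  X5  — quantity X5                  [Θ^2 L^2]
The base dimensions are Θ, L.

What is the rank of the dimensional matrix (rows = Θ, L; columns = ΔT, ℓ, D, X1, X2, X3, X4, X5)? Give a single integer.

Write exponents as rows Θ,L / cols ΔT,ℓ,D,X1,X2,X3,X4,X5:
  Θ: [ 1  0  0 -2  3  3  3  2]
  L: [ 0  1  1  0  2  1  3  2]
RREF → pivots at {ΔT,ℓ} ⇒ r = 2

2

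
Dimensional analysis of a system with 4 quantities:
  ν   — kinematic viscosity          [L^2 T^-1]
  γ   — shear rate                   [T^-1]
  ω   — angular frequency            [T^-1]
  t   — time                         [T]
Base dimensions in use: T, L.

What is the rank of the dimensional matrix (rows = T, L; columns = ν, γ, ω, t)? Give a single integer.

Exponent matrix [T,L] × [ν,γ,ω,t]:
  T: [-1 -1 -1  1]
  L: [ 2  0  0  0]
Row reduction gives pivot columns ν,γ; rank = 2

2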